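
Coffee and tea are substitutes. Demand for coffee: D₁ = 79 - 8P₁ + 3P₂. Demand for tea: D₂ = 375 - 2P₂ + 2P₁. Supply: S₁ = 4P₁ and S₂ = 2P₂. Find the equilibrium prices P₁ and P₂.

Market 1: 79 - 8P₁ + 3P₂ = 4P₁ → 12P₁ - 3P₂ = 79.
Market 2: 4P₂ - 2P₁ = 375.
Eliminating P₂: 4×(1) + 3×(2) gives 42P₁ = 1441, so P₁ = 1441/42.
Back-substitute into (2): P₂ = (375 + 2×1441/42) / 4 = 2329/21.

P₁ = 1441/42, P₂ = 2329/21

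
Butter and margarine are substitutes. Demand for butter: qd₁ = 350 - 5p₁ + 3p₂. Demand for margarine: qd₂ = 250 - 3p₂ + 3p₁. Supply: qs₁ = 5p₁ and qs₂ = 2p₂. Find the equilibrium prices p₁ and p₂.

Market 1: 350 - 5p₁ + 3p₂ = 5p₁ → 10p₁ - 3p₂ = 350.
Market 2: 5p₂ - 3p₁ = 250.
Eliminating p₂: 5×(1) + 3×(2) gives 41p₁ = 2500, so p₁ = 2500/41.
Back-substitute into (2): p₂ = (250 + 3×2500/41) / 5 = 3550/41.

p₁ = 2500/41, p₂ = 3550/41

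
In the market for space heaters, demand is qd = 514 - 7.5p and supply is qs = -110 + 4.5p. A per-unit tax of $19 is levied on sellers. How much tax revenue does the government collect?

Pre-tax equilibrium: p* = 52, q* = 124.
Tax on sellers shifts supply to qs = -110 + 4.5(p − 19) = -195.5 + 4.5p.
514 - 7.5p = -195.5 + 4.5p gives buyer price pb = 59.125; sellers receive ps = 59.125 − 19 = 40.125.
New quantity: q = 514 − 7.5(59.125) = 70.5625.
Revenue = 19 × 70.5625 = 1340.6875.

Tax revenue = 1340.6875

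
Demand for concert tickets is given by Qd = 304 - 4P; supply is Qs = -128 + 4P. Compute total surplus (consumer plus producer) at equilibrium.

Total surplus = 1936

Equilibrium: 304 - 4P = -128 + 4P gives P* = 54, Q* = 88.
Demand choke price: P = 76; supply starts at P = 32.
CS = ½(76 − 54)(88) = 968; PS = ½(54 − 32)(88) = 968.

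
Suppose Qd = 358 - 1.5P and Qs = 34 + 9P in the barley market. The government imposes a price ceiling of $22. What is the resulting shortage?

Shortage = 93

Equilibrium price would be P* = 216/7, so the ceiling at 22 binds.
At P = 22: Qd = 358 − 1.5(22) = 325, Qs = 34 + 9(22) = 232.
Shortage = 325 − 232 = 93.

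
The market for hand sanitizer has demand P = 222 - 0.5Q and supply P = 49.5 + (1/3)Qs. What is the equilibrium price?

Set the two price expressions equal: 222 - 0.5Q = 49.5 + (1/3)Q.
172.5 = (5/6)Q, so Q* = 207.
P* = 222 − (0.5)(207) = 118.5.

P* = 118.5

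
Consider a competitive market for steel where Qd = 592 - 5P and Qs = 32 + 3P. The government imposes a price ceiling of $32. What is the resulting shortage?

Equilibrium price would be P* = 70, so the ceiling at 32 binds.
At P = 32: Qd = 592 − 5(32) = 432, Qs = 32 + 3(32) = 128.
Shortage = 432 − 128 = 304.

Shortage = 304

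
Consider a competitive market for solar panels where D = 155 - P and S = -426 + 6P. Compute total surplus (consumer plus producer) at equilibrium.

Total surplus = 3024

Equilibrium: 155 - P = -426 + 6P gives P* = 83, Q* = 72.
Demand choke price: P = 155; supply starts at P = 71.
CS = ½(155 − 83)(72) = 2592; PS = ½(83 − 71)(72) = 432.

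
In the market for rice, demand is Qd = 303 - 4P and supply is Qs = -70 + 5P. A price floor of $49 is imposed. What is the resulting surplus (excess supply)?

Equilibrium price would be P* = 373/9, so the floor at 49 binds.
At P = 49: Qd = 107, Qs = 175.
Surplus = 175 − 107 = 68.

Surplus = 68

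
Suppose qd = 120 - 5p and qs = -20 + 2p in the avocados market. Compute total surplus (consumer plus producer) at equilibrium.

Equilibrium: 120 - 5p = -20 + 2p gives p* = 20, q* = 20.
Demand choke price: p = 24; supply starts at p = 10.
CS = ½(24 − 20)(20) = 40; PS = ½(20 − 10)(20) = 100.

Total surplus = 140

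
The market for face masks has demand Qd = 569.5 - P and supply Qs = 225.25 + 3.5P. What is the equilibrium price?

P* = 76.5

Set Qd = Qs: 569.5 - P = 225.25 + 3.5P.
344.25 = 4.5P, so P* = 76.5.
Q* = 569.5 − 1(76.5) = 493.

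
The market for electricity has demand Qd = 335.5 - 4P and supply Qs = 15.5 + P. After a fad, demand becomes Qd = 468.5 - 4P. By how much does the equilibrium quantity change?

Original equilibrium: P* = 64, Q* = 79.5.
New equilibrium: 468.5 - 4P = 15.5 + P, so 453 = 5P and P' = 90.6; Q' = 468.5 − 4(90.6) = 106.1.
Change in quantity: 106.1 − 79.5 = 26.6.

ΔQ = 26.6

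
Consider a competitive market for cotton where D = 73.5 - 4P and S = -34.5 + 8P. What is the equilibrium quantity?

Set D = S: 73.5 - 4P = -34.5 + 8P.
108 = 12P, so P* = 9.
Q* = 73.5 − 4(9) = 37.5.

Q* = 37.5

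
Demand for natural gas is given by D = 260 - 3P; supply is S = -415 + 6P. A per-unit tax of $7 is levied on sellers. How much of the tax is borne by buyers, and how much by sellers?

Buyers bear 14/3, sellers bear 7/3

Pre-tax equilibrium: P* = 75, Q* = 35.
Tax on sellers shifts supply to S = -415 + 6(P − 7) = -457 + 6P.
260 - 3P = -457 + 6P gives buyer price Pb = 239/3; sellers receive Ps = 239/3 − 7 = 218/3.
New quantity: Q = 260 − 3(239/3) = 21.
Buyer burden = 239/3 − 75 = 14/3; seller burden = 75 − 218/3 = 7/3.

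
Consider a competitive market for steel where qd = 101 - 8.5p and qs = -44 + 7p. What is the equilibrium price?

p* = 290/31

Set qd = qs: 101 - 8.5p = -44 + 7p.
145 = 15.5p, so p* = 290/31.
q* = 101 − 8.5(290/31) = 666/31.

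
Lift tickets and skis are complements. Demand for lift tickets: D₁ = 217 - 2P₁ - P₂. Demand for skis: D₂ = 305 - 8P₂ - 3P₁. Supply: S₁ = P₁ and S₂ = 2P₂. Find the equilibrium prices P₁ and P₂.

P₁ = 1865/27, P₂ = 88/9

Market 1: 217 - 2P₁ - P₂ = P₁ → 3P₁ + P₂ = 217.
Market 2: 10P₂ + 3P₁ = 305.
Eliminating P₂: 10×(1) − 1×(2) gives 27P₁ = 1865, so P₁ = 1865/27.
Back-substitute into (2): P₂ = (305 − 3×1865/27) / 10 = 88/9.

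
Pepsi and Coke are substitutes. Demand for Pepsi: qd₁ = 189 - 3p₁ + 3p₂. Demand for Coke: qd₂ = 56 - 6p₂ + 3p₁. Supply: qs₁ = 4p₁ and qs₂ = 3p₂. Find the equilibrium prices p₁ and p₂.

Market 1: 189 - 3p₁ + 3p₂ = 4p₁ → 7p₁ - 3p₂ = 189.
Market 2: 9p₂ - 3p₁ = 56.
Eliminating p₂: 9×(1) + 3×(2) gives 54p₁ = 1869, so p₁ = 623/18.
Back-substitute into (2): p₂ = (56 + 3×623/18) / 9 = 959/54.

p₁ = 623/18, p₂ = 959/54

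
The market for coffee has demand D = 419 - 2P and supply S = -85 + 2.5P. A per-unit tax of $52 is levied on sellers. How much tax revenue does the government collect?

Tax revenue = 64220/9

Pre-tax equilibrium: P* = 112, Q* = 195.
Tax on sellers shifts supply to S = -85 + 2.5(P − 52) = -215 + 2.5P.
419 - 2P = -215 + 2.5P gives buyer price Pb = 1268/9; sellers receive Ps = 1268/9 − 52 = 800/9.
New quantity: Q = 419 − 2(1268/9) = 1235/9.
Revenue = 52 × 1235/9 = 64220/9.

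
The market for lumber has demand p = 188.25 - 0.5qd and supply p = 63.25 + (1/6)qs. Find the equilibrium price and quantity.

Set the two price expressions equal: 188.25 - 0.5q = 63.25 + (1/6)q.
125 = (2/3)q, so q* = 187.5.
p* = 188.25 − (0.5)(187.5) = 94.5.

p* = 94.5, q* = 187.5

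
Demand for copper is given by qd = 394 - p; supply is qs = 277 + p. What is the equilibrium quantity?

q* = 335.5

Set qd = qs: 394 - p = 277 + p.
117 = 2p, so p* = 58.5.
q* = 394 − 1(58.5) = 335.5.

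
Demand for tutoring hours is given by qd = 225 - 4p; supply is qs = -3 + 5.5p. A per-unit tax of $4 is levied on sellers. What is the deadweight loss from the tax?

Pre-tax equilibrium: p* = 24, q* = 129.
Tax on sellers shifts supply to qs = -3 + 5.5(p − 4) = -25 + 5.5p.
225 - 4p = -25 + 5.5p gives buyer price pb = 500/19; sellers receive ps = 500/19 − 4 = 424/19.
New quantity: q = 225 − 4(500/19) = 2275/19.
DWL = ½ × 4 × (129 − 2275/19) = 352/19.

Deadweight loss = 352/19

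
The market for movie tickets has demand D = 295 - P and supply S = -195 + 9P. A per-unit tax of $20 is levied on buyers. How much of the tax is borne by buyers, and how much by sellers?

Buyers bear $18, sellers bear $2

Pre-tax equilibrium: P* = 49, Q* = 246.
Tax on buyers shifts demand to D = 295 − 1(P + 20) = 275 - P.
275 - P = -195 + 9P gives seller price Ps = 47; buyers pay Pb = 47 + 20 = 67.
New quantity: Q = 295 − 1(67) = 228.
Buyer burden = 67 − 49 = 18; seller burden = 49 − 47 = 2.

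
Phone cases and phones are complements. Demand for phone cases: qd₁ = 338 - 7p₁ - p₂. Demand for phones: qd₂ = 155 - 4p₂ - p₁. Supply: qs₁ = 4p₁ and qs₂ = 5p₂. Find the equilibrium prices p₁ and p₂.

p₁ = 2887/98, p₂ = 1367/98

Market 1: 338 - 7p₁ - p₂ = 4p₁ → 11p₁ + p₂ = 338.
Market 2: 9p₂ + p₁ = 155.
Eliminating p₂: 9×(1) − 1×(2) gives 98p₁ = 2887, so p₁ = 2887/98.
Back-substitute into (2): p₂ = (155 − 1×2887/98) / 9 = 1367/98.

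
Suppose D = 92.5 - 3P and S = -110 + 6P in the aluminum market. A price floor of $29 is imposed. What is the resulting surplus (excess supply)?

Equilibrium price would be P* = 22.5, so the floor at 29 binds.
At P = 29: D = 5.5, S = 64.
Surplus = 64 − 5.5 = 58.5.

Surplus = 58.5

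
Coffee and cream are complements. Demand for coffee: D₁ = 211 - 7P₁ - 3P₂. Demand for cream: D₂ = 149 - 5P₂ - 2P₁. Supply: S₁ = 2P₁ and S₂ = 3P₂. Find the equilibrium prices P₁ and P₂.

P₁ = 1241/66, P₂ = 919/66

Market 1: 211 - 7P₁ - 3P₂ = 2P₁ → 9P₁ + 3P₂ = 211.
Market 2: 8P₂ + 2P₁ = 149.
Eliminating P₂: 8×(1) − 3×(2) gives 66P₁ = 1241, so P₁ = 1241/66.
Back-substitute into (2): P₂ = (149 − 2×1241/66) / 8 = 919/66.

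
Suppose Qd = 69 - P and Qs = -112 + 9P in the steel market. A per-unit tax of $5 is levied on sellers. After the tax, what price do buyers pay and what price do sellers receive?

Buyers pay $22.6, sellers receive $17.6

Pre-tax equilibrium: P* = 18.1, Q* = 50.9.
Tax on sellers shifts supply to Qs = -112 + 9(P − 5) = -157 + 9P.
69 - P = -157 + 9P gives buyer price Pb = 22.6; sellers receive Ps = 22.6 − 5 = 17.6.
New quantity: Q = 69 − 1(22.6) = 46.4.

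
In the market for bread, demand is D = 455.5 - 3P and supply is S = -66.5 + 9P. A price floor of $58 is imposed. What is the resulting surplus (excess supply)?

Equilibrium price would be P* = 43.5, so the floor at 58 binds.
At P = 58: D = 281.5, S = 455.5.
Surplus = 455.5 − 281.5 = 174.

Surplus = 174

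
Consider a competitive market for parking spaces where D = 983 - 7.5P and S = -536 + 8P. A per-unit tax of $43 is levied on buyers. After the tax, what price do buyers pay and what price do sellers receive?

Pre-tax equilibrium: P* = 98, Q* = 248.
Tax on buyers shifts demand to D = 983 − 7.5(P + 43) = 660.5 - 7.5P.
660.5 - 7.5P = -536 + 8P gives seller price Ps = 2393/31; buyers pay Pb = 2393/31 + 43 = 3726/31.
New quantity: Q = 983 − 7.5(3726/31) = 2528/31.

Buyers pay 3726/31, sellers receive 2393/31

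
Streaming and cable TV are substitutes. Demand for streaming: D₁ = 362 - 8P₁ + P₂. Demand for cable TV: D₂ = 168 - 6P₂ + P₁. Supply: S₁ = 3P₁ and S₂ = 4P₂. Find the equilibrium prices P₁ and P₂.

Market 1: 362 - 8P₁ + P₂ = 3P₁ → 11P₁ - P₂ = 362.
Market 2: 10P₂ - P₁ = 168.
Eliminating P₂: 10×(1) + 1×(2) gives 109P₁ = 3788, so P₁ = 3788/109.
Back-substitute into (2): P₂ = (168 + 1×3788/109) / 10 = 2210/109.

P₁ = 3788/109, P₂ = 2210/109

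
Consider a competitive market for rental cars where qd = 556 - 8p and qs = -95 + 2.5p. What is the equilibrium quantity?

Set qd = qs: 556 - 8p = -95 + 2.5p.
651 = 10.5p, so p* = 62.
q* = 556 − 8(62) = 60.

q* = 60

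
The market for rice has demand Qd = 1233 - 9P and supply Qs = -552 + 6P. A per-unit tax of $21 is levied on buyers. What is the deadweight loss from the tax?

Pre-tax equilibrium: P* = 119, Q* = 162.
Tax on buyers shifts demand to Qd = 1233 − 9(P + 21) = 1044 - 9P.
1044 - 9P = -552 + 6P gives seller price Ps = 106.4; buyers pay Pb = 106.4 + 21 = 127.4.
New quantity: Q = 1233 − 9(127.4) = 86.4.
DWL = ½ × 21 × (162 − 86.4) = 793.8.

Deadweight loss = 793.8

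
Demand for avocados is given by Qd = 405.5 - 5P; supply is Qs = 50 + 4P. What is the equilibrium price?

P* = 39.5

Set Qd = Qs: 405.5 - 5P = 50 + 4P.
355.5 = 9P, so P* = 39.5.
Q* = 405.5 − 5(39.5) = 208.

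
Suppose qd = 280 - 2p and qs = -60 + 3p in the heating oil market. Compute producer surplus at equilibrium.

Equilibrium: 280 - 2p = -60 + 3p gives p* = 68, q* = 144.
Supply starts at p = 20 (where qs = 0).
PS = ½(68 − 20)(144) = 3456.

Producer surplus = 3456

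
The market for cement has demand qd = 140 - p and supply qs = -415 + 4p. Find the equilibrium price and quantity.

Set qd = qs: 140 - p = -415 + 4p.
555 = 5p, so p* = 111.
q* = 140 − 1(111) = 29.

p* = 111, q* = 29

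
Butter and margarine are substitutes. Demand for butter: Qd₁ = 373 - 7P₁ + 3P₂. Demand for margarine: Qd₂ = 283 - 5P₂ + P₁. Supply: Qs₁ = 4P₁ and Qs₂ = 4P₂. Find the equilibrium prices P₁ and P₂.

P₁ = 43.8125, P₂ = 36.3125

Market 1: 373 - 7P₁ + 3P₂ = 4P₁ → 11P₁ - 3P₂ = 373.
Market 2: 9P₂ - P₁ = 283.
Eliminating P₂: 9×(1) + 3×(2) gives 96P₁ = 4206, so P₁ = 43.8125.
Back-substitute into (2): P₂ = (283 + 1×43.8125) / 9 = 36.3125.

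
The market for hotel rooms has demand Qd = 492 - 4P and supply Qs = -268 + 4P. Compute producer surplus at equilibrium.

Producer surplus = 1568

Equilibrium: 492 - 4P = -268 + 4P gives P* = 95, Q* = 112.
Supply starts at P = 67 (where Qs = 0).
PS = ½(95 − 67)(112) = 1568.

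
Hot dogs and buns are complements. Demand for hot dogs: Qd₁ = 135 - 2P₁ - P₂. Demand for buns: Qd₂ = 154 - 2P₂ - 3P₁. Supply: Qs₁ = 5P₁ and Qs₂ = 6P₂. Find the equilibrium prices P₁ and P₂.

Market 1: 135 - 2P₁ - P₂ = 5P₁ → 7P₁ + P₂ = 135.
Market 2: 8P₂ + 3P₁ = 154.
Eliminating P₂: 8×(1) − 1×(2) gives 53P₁ = 926, so P₁ = 926/53.
Back-substitute into (2): P₂ = (154 − 3×926/53) / 8 = 673/53.

P₁ = 926/53, P₂ = 673/53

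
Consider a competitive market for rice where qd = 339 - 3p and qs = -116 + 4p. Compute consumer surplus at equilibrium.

Equilibrium: 339 - 3p = -116 + 4p gives p* = 65, q* = 144.
Demand choke price (qd = 0): p = 113.
CS = ½(113 − 65)(144) = 3456.

Consumer surplus = 3456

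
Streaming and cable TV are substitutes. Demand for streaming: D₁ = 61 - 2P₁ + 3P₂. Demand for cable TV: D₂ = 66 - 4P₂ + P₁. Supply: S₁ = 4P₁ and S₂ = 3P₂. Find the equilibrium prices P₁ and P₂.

Market 1: 61 - 2P₁ + 3P₂ = 4P₁ → 6P₁ - 3P₂ = 61.
Market 2: 7P₂ - P₁ = 66.
Eliminating P₂: 7×(1) + 3×(2) gives 39P₁ = 625, so P₁ = 625/39.
Back-substitute into (2): P₂ = (66 + 1×625/39) / 7 = 457/39.

P₁ = 625/39, P₂ = 457/39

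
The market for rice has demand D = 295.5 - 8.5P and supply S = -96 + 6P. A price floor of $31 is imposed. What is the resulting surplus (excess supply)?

Surplus = 58

Equilibrium price would be P* = 27, so the floor at 31 binds.
At P = 31: D = 32, S = 90.
Surplus = 90 − 32 = 58.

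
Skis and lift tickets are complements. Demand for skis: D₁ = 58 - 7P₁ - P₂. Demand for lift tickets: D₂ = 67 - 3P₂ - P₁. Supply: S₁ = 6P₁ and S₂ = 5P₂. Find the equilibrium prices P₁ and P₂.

P₁ = 397/103, P₂ = 813/103

Market 1: 58 - 7P₁ - P₂ = 6P₁ → 13P₁ + P₂ = 58.
Market 2: 8P₂ + P₁ = 67.
Eliminating P₂: 8×(1) − 1×(2) gives 103P₁ = 397, so P₁ = 397/103.
Back-substitute into (2): P₂ = (67 − 1×397/103) / 8 = 813/103.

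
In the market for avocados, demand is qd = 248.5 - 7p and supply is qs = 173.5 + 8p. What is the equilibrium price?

Set qd = qs: 248.5 - 7p = 173.5 + 8p.
75 = 15p, so p* = 5.
q* = 248.5 − 7(5) = 213.5.

p* = 5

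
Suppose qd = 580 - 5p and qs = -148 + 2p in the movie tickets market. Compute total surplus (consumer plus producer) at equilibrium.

Total surplus = 1260

Equilibrium: 580 - 5p = -148 + 2p gives p* = 104, q* = 60.
Demand choke price: p = 116; supply starts at p = 74.
CS = ½(116 − 104)(60) = 360; PS = ½(104 − 74)(60) = 900.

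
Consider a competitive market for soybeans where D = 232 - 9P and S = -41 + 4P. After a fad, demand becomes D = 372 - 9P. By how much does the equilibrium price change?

Original equilibrium: P* = 21, Q* = 43.
New equilibrium: 372 - 9P = -41 + 4P, so 413 = 13P and P' = 413/13; Q' = 372 − 9(413/13) = 1119/13.
Change in price: 413/13 − 21 = 140/13.

ΔP = 140/13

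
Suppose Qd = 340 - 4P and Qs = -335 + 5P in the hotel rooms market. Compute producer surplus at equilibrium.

Producer surplus = 160

Equilibrium: 340 - 4P = -335 + 5P gives P* = 75, Q* = 40.
Supply starts at P = 67 (where Qs = 0).
PS = ½(75 − 67)(40) = 160.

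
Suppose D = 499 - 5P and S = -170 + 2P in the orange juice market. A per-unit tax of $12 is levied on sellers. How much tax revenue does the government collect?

Pre-tax equilibrium: P* = 669/7, Q* = 148/7.
Tax on sellers shifts supply to S = -170 + 2(P − 12) = -194 + 2P.
499 - 5P = -194 + 2P gives buyer price Pb = 99; sellers receive Ps = 99 − 12 = 87.
New quantity: Q = 499 − 5(99) = 4.
Revenue = 12 × 4 = 48.

Tax revenue = 48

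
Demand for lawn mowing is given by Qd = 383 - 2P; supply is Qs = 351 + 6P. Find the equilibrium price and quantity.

P* = 4, Q* = 375

Set Qd = Qs: 383 - 2P = 351 + 6P.
32 = 8P, so P* = 4.
Q* = 383 − 2(4) = 375.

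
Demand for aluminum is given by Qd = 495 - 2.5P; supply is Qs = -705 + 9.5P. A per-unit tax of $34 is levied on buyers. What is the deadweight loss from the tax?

Deadweight loss = 27455/24

Pre-tax equilibrium: P* = 100, Q* = 245.
Tax on buyers shifts demand to Qd = 495 − 2.5(P + 34) = 410 - 2.5P.
410 - 2.5P = -705 + 9.5P gives seller price Ps = 1115/12; buyers pay Pb = 1115/12 + 34 = 1523/12.
New quantity: Q = 495 − 2.5(1523/12) = 4265/24.
DWL = ½ × 34 × (245 − 4265/24) = 27455/24.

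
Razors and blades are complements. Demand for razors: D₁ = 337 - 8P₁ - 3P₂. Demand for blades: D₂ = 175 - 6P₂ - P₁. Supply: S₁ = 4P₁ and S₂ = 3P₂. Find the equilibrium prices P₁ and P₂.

P₁ = 836/35, P₂ = 1763/105

Market 1: 337 - 8P₁ - 3P₂ = 4P₁ → 12P₁ + 3P₂ = 337.
Market 2: 9P₂ + P₁ = 175.
Eliminating P₂: 9×(1) − 3×(2) gives 105P₁ = 2508, so P₁ = 836/35.
Back-substitute into (2): P₂ = (175 − 1×836/35) / 9 = 1763/105.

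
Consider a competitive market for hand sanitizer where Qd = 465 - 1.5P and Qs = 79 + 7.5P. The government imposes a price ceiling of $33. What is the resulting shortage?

Shortage = 89

Equilibrium price would be P* = 386/9, so the ceiling at 33 binds.
At P = 33: Qd = 465 − 1.5(33) = 415.5, Qs = 79 + 7.5(33) = 326.5.
Shortage = 415.5 − 326.5 = 89.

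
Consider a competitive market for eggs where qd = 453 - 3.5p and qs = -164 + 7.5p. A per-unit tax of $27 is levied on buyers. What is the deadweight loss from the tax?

Deadweight loss = 76545/88

Pre-tax equilibrium: p* = 617/11, q* = 5647/22.
Tax on buyers shifts demand to qd = 453 − 3.5(p + 27) = 358.5 - 3.5p.
358.5 - 3.5p = -164 + 7.5p gives seller price ps = 47.5; buyers pay pb = 47.5 + 27 = 74.5.
New quantity: q = 453 − 3.5(74.5) = 192.25.
DWL = ½ × 27 × (5647/22 − 192.25) = 76545/88.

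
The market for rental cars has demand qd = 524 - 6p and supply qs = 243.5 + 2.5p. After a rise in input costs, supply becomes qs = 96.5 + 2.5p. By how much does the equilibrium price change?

Δp = 294/17

Original equilibrium: p* = 33, q* = 326.
New equilibrium: 524 - 6p = 96.5 + 2.5p, so 427.5 = 8.5p and p' = 855/17; q' = 524 − 6(855/17) = 3778/17.
Change in price: 855/17 − 33 = 294/17.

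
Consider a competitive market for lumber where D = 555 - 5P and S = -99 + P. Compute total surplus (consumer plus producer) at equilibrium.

Equilibrium: 555 - 5P = -99 + P gives P* = 109, Q* = 10.
Demand choke price: P = 111; supply starts at P = 99.
CS = ½(111 − 109)(10) = 10; PS = ½(109 − 99)(10) = 50.

Total surplus = 60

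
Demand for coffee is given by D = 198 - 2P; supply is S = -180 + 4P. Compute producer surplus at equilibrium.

Producer surplus = 648

Equilibrium: 198 - 2P = -180 + 4P gives P* = 63, Q* = 72.
Supply starts at P = 45 (where S = 0).
PS = ½(63 − 45)(72) = 648.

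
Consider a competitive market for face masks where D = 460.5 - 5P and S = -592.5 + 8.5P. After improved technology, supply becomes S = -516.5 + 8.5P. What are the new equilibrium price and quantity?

P' = 1954/27, Q' = 5327/54

Original equilibrium: P* = 78, Q* = 70.5.
New equilibrium: 460.5 - 5P = -516.5 + 8.5P, so 977 = 13.5P and P' = 1954/27; Q' = 460.5 − 5(1954/27) = 5327/54.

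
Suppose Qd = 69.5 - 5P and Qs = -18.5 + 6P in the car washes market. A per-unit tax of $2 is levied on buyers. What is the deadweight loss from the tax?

Pre-tax equilibrium: P* = 8, Q* = 29.5.
Tax on buyers shifts demand to Qd = 69.5 − 5(P + 2) = 59.5 - 5P.
59.5 - 5P = -18.5 + 6P gives seller price Ps = 78/11; buyers pay Pb = 78/11 + 2 = 100/11.
New quantity: Q = 69.5 − 5(100/11) = 529/22.
DWL = ½ × 2 × (29.5 − 529/22) = 60/11.

Deadweight loss = 60/11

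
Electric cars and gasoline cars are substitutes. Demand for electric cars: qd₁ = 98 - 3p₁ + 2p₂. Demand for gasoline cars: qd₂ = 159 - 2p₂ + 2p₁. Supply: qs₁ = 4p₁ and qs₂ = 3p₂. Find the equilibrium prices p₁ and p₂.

Market 1: 98 - 3p₁ + 2p₂ = 4p₁ → 7p₁ - 2p₂ = 98.
Market 2: 5p₂ - 2p₁ = 159.
Eliminating p₂: 5×(1) + 2×(2) gives 31p₁ = 808, so p₁ = 808/31.
Back-substitute into (2): p₂ = (159 + 2×808/31) / 5 = 1309/31.

p₁ = 808/31, p₂ = 1309/31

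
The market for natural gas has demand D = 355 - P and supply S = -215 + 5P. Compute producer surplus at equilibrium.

Producer surplus = 6760

Equilibrium: 355 - P = -215 + 5P gives P* = 95, Q* = 260.
Supply starts at P = 43 (where S = 0).
PS = ½(95 − 43)(260) = 6760.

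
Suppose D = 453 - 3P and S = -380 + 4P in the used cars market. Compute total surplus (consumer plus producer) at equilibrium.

Total surplus = 2688

Equilibrium: 453 - 3P = -380 + 4P gives P* = 119, Q* = 96.
Demand choke price: P = 151; supply starts at P = 95.
CS = ½(151 − 119)(96) = 1536; PS = ½(119 − 95)(96) = 1152.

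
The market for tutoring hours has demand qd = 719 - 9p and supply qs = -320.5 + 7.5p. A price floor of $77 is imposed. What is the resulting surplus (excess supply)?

Equilibrium price would be p* = 63, so the floor at 77 binds.
At p = 77: qd = 26, qs = 257.
Surplus = 257 − 26 = 231.

Surplus = 231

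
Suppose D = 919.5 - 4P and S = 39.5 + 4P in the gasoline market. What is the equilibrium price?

P* = 110

Set D = S: 919.5 - 4P = 39.5 + 4P.
880 = 8P, so P* = 110.
Q* = 919.5 − 4(110) = 479.5.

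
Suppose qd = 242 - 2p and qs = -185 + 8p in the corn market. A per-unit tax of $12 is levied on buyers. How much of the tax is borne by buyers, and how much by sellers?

Buyers bear $9.6, sellers bear $2.4

Pre-tax equilibrium: p* = 42.7, q* = 156.6.
Tax on buyers shifts demand to qd = 242 − 2(p + 12) = 218 - 2p.
218 - 2p = -185 + 8p gives seller price ps = 40.3; buyers pay pb = 40.3 + 12 = 52.3.
New quantity: q = 242 − 2(52.3) = 137.4.
Buyer burden = 52.3 − 42.7 = 9.6; seller burden = 42.7 − 40.3 = 2.4.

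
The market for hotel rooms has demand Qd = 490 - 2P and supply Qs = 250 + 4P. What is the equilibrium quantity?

Q* = 410

Set Qd = Qs: 490 - 2P = 250 + 4P.
240 = 6P, so P* = 40.
Q* = 490 − 2(40) = 410.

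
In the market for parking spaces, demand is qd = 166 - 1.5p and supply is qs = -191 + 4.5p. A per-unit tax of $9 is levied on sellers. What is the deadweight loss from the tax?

Deadweight loss = 45.5625

Pre-tax equilibrium: p* = 59.5, q* = 76.75.
Tax on sellers shifts supply to qs = -191 + 4.5(p − 9) = -231.5 + 4.5p.
166 - 1.5p = -231.5 + 4.5p gives buyer price pb = 66.25; sellers receive ps = 66.25 − 9 = 57.25.
New quantity: q = 166 − 1.5(66.25) = 66.625.
DWL = ½ × 9 × (76.75 − 66.625) = 45.5625.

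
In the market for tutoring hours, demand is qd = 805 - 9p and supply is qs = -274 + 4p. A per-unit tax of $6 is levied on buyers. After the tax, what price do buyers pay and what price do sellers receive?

Buyers pay 1103/13, sellers receive 1025/13

Pre-tax equilibrium: p* = 83, q* = 58.
Tax on buyers shifts demand to qd = 805 − 9(p + 6) = 751 - 9p.
751 - 9p = -274 + 4p gives seller price ps = 1025/13; buyers pay pb = 1025/13 + 6 = 1103/13.
New quantity: q = 805 − 9(1103/13) = 538/13.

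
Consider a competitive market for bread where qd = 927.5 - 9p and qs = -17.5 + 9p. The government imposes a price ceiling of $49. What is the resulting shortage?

Shortage = 63

Equilibrium price would be p* = 52.5, so the ceiling at 49 binds.
At p = 49: qd = 927.5 − 9(49) = 486.5, qs = -17.5 + 9(49) = 423.5.
Shortage = 486.5 − 423.5 = 63.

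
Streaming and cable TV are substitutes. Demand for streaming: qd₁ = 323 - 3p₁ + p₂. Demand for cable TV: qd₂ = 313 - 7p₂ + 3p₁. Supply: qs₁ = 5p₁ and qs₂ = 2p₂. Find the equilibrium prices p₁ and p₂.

Market 1: 323 - 3p₁ + p₂ = 5p₁ → 8p₁ - p₂ = 323.
Market 2: 9p₂ - 3p₁ = 313.
Eliminating p₂: 9×(1) + 1×(2) gives 69p₁ = 3220, so p₁ = 140/3.
Back-substitute into (2): p₂ = (313 + 3×140/3) / 9 = 151/3.

p₁ = 140/3, p₂ = 151/3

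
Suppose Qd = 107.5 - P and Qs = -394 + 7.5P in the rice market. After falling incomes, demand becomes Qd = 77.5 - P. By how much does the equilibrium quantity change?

Original equilibrium: P* = 59, Q* = 48.5.
New equilibrium: 77.5 - P = -394 + 7.5P, so 471.5 = 8.5P and P' = 943/17; Q' = 77.5 − 1(943/17) = 749/34.
Change in quantity: 749/34 − 48.5 = -450/17.

ΔQ = -450/17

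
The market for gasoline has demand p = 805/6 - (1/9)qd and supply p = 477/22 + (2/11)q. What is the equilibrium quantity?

q* = 384

Set the two price expressions equal: 805/6 - (1/9)q = 477/22 + (2/11)q.
3712/33 = (29/99)q, so q* = 384.
p* = 805/6 − (1/9)(384) = 91.5.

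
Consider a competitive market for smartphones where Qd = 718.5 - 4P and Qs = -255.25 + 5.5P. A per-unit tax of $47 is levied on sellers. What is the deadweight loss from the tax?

Deadweight loss = 48598/19

Pre-tax equilibrium: P* = 102.5, Q* = 308.5.
Tax on sellers shifts supply to Qs = -255.25 + 5.5(P − 47) = -513.75 + 5.5P.
718.5 - 4P = -513.75 + 5.5P gives buyer price Pb = 4929/38; sellers receive Ps = 4929/38 − 47 = 3143/38.
New quantity: Q = 718.5 − 4(4929/38) = 7587/38.
DWL = ½ × 47 × (308.5 − 7587/38) = 48598/19.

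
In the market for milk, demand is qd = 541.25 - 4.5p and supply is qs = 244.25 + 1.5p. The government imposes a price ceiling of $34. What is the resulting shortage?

Shortage = 93

Equilibrium price would be p* = 49.5, so the ceiling at 34 binds.
At p = 34: qd = 541.25 − 4.5(34) = 388.25, qs = 244.25 + 1.5(34) = 295.25.
Shortage = 388.25 − 295.25 = 93.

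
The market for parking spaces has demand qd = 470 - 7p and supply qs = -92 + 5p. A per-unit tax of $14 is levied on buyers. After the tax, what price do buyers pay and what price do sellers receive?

Buyers pay 158/3, sellers receive 116/3

Pre-tax equilibrium: p* = 281/6, q* = 853/6.
Tax on buyers shifts demand to qd = 470 − 7(p + 14) = 372 - 7p.
372 - 7p = -92 + 5p gives seller price ps = 116/3; buyers pay pb = 116/3 + 14 = 158/3.
New quantity: q = 470 − 7(158/3) = 304/3.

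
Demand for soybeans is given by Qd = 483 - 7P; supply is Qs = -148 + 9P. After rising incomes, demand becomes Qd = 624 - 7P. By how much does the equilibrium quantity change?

Original equilibrium: P* = 39.4375, Q* = 206.9375.
New equilibrium: 624 - 7P = -148 + 9P, so 772 = 16P and P' = 48.25; Q' = 624 − 7(48.25) = 286.25.
Change in quantity: 286.25 − 206.9375 = 79.3125.

ΔQ = 79.3125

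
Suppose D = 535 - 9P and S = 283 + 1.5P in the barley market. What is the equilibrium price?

Set D = S: 535 - 9P = 283 + 1.5P.
252 = 10.5P, so P* = 24.
Q* = 535 − 9(24) = 319.

P* = 24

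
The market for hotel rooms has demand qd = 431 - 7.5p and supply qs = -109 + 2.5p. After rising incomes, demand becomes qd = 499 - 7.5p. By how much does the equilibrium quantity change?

Δq = 17

Original equilibrium: p* = 54, q* = 26.
New equilibrium: 499 - 7.5p = -109 + 2.5p, so 608 = 10p and p' = 60.8; q' = 499 − 7.5(60.8) = 43.
Change in quantity: 43 − 26 = 17.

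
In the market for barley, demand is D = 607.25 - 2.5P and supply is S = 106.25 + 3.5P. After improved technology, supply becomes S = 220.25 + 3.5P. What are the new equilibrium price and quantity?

Original equilibrium: P* = 83.5, Q* = 398.5.
New equilibrium: 607.25 - 2.5P = 220.25 + 3.5P, so 387 = 6P and P' = 64.5; Q' = 607.25 − 2.5(64.5) = 446.

P' = 64.5, Q' = 446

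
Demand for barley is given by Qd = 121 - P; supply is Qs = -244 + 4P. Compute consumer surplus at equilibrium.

Equilibrium: 121 - P = -244 + 4P gives P* = 73, Q* = 48.
Demand choke price (Qd = 0): P = 121.
CS = ½(121 − 73)(48) = 1152.

Consumer surplus = 1152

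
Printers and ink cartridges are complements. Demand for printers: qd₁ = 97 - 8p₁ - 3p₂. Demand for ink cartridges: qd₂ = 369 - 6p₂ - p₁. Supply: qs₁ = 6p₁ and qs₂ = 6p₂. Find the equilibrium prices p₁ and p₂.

Market 1: 97 - 8p₁ - 3p₂ = 6p₁ → 14p₁ + 3p₂ = 97.
Market 2: 12p₂ + p₁ = 369.
Eliminating p₂: 12×(1) − 3×(2) gives 165p₁ = 57, so p₁ = 19/55.
Back-substitute into (2): p₂ = (369 − 1×19/55) / 12 = 5069/165.

p₁ = 19/55, p₂ = 5069/165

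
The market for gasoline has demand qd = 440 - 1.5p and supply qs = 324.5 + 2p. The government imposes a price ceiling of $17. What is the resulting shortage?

Equilibrium price would be p* = 33, so the ceiling at 17 binds.
At p = 17: qd = 440 − 1.5(17) = 414.5, qs = 324.5 + 2(17) = 358.5.
Shortage = 414.5 − 358.5 = 56.

Shortage = 56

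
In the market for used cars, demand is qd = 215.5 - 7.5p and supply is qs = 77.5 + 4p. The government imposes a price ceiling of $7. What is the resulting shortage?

Shortage = 57.5

Equilibrium price would be p* = 12, so the ceiling at 7 binds.
At p = 7: qd = 215.5 − 7.5(7) = 163, qs = 77.5 + 4(7) = 105.5.
Shortage = 163 − 105.5 = 57.5.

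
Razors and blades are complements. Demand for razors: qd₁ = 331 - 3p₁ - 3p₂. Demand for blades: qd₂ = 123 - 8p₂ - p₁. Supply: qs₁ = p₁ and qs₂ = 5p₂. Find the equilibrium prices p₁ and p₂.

p₁ = 562/7, p₂ = 23/7

Market 1: 331 - 3p₁ - 3p₂ = p₁ → 4p₁ + 3p₂ = 331.
Market 2: 13p₂ + p₁ = 123.
Eliminating p₂: 13×(1) − 3×(2) gives 49p₁ = 3934, so p₁ = 562/7.
Back-substitute into (2): p₂ = (123 − 1×562/7) / 13 = 23/7.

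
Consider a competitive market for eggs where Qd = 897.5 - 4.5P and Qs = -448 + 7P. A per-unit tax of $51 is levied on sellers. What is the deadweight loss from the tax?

Deadweight loss = 163863/46

Pre-tax equilibrium: P* = 117, Q* = 371.
Tax on sellers shifts supply to Qs = -448 + 7(P − 51) = -805 + 7P.
897.5 - 4.5P = -805 + 7P gives buyer price Pb = 3405/23; sellers receive Ps = 3405/23 − 51 = 2232/23.
New quantity: Q = 897.5 − 4.5(3405/23) = 5320/23.
DWL = ½ × 51 × (371 − 5320/23) = 163863/46.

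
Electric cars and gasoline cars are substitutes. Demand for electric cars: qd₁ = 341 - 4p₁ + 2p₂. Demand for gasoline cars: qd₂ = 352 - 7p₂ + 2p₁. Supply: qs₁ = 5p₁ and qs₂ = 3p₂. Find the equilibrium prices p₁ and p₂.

Market 1: 341 - 4p₁ + 2p₂ = 5p₁ → 9p₁ - 2p₂ = 341.
Market 2: 10p₂ - 2p₁ = 352.
Eliminating p₂: 10×(1) + 2×(2) gives 86p₁ = 4114, so p₁ = 2057/43.
Back-substitute into (2): p₂ = (352 + 2×2057/43) / 10 = 1925/43.

p₁ = 2057/43, p₂ = 1925/43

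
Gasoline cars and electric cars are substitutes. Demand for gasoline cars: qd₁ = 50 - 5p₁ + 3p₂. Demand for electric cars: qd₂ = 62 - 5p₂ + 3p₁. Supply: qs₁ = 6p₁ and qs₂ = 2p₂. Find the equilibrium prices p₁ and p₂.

Market 1: 50 - 5p₁ + 3p₂ = 6p₁ → 11p₁ - 3p₂ = 50.
Market 2: 7p₂ - 3p₁ = 62.
Eliminating p₂: 7×(1) + 3×(2) gives 68p₁ = 536, so p₁ = 134/17.
Back-substitute into (2): p₂ = (62 + 3×134/17) / 7 = 208/17.

p₁ = 134/17, p₂ = 208/17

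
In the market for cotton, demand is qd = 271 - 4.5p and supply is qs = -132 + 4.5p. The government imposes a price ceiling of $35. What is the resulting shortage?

Equilibrium price would be p* = 403/9, so the ceiling at 35 binds.
At p = 35: qd = 271 − 4.5(35) = 113.5, qs = -132 + 4.5(35) = 25.5.
Shortage = 113.5 − 25.5 = 88.

Shortage = 88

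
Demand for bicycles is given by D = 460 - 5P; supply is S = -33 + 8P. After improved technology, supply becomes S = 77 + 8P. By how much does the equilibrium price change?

ΔP = -110/13

Original equilibrium: P* = 493/13, Q* = 3515/13.
New equilibrium: 460 - 5P = 77 + 8P, so 383 = 13P and P' = 383/13; Q' = 460 − 5(383/13) = 4065/13.
Change in price: 383/13 − 493/13 = -110/13.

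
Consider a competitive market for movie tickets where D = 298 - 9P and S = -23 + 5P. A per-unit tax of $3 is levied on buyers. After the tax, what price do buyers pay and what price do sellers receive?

Buyers pay $24, sellers receive $21

Pre-tax equilibrium: P* = 321/14, Q* = 1283/14.
Tax on buyers shifts demand to D = 298 − 9(P + 3) = 271 - 9P.
271 - 9P = -23 + 5P gives seller price Ps = 21; buyers pay Pb = 21 + 3 = 24.
New quantity: Q = 298 − 9(24) = 82.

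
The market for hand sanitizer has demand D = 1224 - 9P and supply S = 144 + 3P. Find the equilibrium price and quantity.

P* = 90, Q* = 414

Set D = S: 1224 - 9P = 144 + 3P.
1080 = 12P, so P* = 90.
Q* = 1224 − 9(90) = 414.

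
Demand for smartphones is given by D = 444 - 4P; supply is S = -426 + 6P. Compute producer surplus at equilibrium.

Equilibrium: 444 - 4P = -426 + 6P gives P* = 87, Q* = 96.
Supply starts at P = 71 (where S = 0).
PS = ½(87 − 71)(96) = 768.

Producer surplus = 768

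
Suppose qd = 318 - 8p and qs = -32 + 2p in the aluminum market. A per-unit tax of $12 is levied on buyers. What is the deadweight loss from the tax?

Deadweight loss = 115.2

Pre-tax equilibrium: p* = 35, q* = 38.
Tax on buyers shifts demand to qd = 318 − 8(p + 12) = 222 - 8p.
222 - 8p = -32 + 2p gives seller price ps = 25.4; buyers pay pb = 25.4 + 12 = 37.4.
New quantity: q = 318 − 8(37.4) = 18.8.
DWL = ½ × 12 × (38 − 18.8) = 115.2.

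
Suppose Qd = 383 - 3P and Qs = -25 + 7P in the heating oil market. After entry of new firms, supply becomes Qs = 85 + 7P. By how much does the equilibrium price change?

ΔP = -11

Original equilibrium: P* = 40.8, Q* = 260.6.
New equilibrium: 383 - 3P = 85 + 7P, so 298 = 10P and P' = 29.8; Q' = 383 − 3(29.8) = 293.6.
Change in price: 29.8 − 40.8 = -11.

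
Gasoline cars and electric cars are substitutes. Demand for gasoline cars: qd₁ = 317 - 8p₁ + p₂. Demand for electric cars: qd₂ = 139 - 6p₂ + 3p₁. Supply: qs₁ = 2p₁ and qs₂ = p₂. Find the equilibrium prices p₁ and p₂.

p₁ = 2358/67, p₂ = 2341/67

Market 1: 317 - 8p₁ + p₂ = 2p₁ → 10p₁ - p₂ = 317.
Market 2: 7p₂ - 3p₁ = 139.
Eliminating p₂: 7×(1) + 1×(2) gives 67p₁ = 2358, so p₁ = 2358/67.
Back-substitute into (2): p₂ = (139 + 3×2358/67) / 7 = 2341/67.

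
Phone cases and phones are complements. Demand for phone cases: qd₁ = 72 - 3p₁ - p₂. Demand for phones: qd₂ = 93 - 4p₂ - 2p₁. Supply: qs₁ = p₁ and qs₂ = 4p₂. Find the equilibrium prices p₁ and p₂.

Market 1: 72 - 3p₁ - p₂ = p₁ → 4p₁ + p₂ = 72.
Market 2: 8p₂ + 2p₁ = 93.
Eliminating p₂: 8×(1) − 1×(2) gives 30p₁ = 483, so p₁ = 16.1.
Back-substitute into (2): p₂ = (93 − 2×16.1) / 8 = 7.6.

p₁ = 16.1, p₂ = 7.6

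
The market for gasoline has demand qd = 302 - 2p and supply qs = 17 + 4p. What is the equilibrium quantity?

Set qd = qs: 302 - 2p = 17 + 4p.
285 = 6p, so p* = 47.5.
q* = 302 − 2(47.5) = 207.

q* = 207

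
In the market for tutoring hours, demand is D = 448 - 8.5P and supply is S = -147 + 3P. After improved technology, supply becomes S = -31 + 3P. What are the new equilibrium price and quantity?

Original equilibrium: P* = 1190/23, Q* = 189/23.
New equilibrium: 448 - 8.5P = -31 + 3P, so 479 = 11.5P and P' = 958/23; Q' = 448 − 8.5(958/23) = 2161/23.

P' = 958/23, Q' = 2161/23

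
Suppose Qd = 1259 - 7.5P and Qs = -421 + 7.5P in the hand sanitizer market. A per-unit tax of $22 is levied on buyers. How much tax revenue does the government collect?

Pre-tax equilibrium: P* = 112, Q* = 419.
Tax on buyers shifts demand to Qd = 1259 − 7.5(P + 22) = 1094 - 7.5P.
1094 - 7.5P = -421 + 7.5P gives seller price Ps = 101; buyers pay Pb = 101 + 22 = 123.
New quantity: Q = 1259 − 7.5(123) = 336.5.
Revenue = 22 × 336.5 = 7403.

Tax revenue = 7403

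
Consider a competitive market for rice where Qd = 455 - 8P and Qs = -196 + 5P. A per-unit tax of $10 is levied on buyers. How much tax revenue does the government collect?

Tax revenue = 3070/13

Pre-tax equilibrium: P* = 651/13, Q* = 707/13.
Tax on buyers shifts demand to Qd = 455 − 8(P + 10) = 375 - 8P.
375 - 8P = -196 + 5P gives seller price Ps = 571/13; buyers pay Pb = 571/13 + 10 = 701/13.
New quantity: Q = 455 − 8(701/13) = 307/13.
Revenue = 10 × 307/13 = 3070/13.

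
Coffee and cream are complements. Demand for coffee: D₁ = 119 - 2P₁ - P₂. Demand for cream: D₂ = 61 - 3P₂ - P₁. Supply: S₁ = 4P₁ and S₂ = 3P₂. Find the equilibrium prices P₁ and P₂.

Market 1: 119 - 2P₁ - P₂ = 4P₁ → 6P₁ + P₂ = 119.
Market 2: 6P₂ + P₁ = 61.
Eliminating P₂: 6×(1) − 1×(2) gives 35P₁ = 653, so P₁ = 653/35.
Back-substitute into (2): P₂ = (61 − 1×653/35) / 6 = 247/35.

P₁ = 653/35, P₂ = 247/35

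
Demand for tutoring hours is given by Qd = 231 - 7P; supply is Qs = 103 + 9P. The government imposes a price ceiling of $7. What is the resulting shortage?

Shortage = 16

Equilibrium price would be P* = 8, so the ceiling at 7 binds.
At P = 7: Qd = 231 − 7(7) = 182, Qs = 103 + 9(7) = 166.
Shortage = 182 − 166 = 16.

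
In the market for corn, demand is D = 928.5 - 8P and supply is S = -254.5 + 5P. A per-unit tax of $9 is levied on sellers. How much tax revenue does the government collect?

Pre-tax equilibrium: P* = 91, Q* = 200.5.
Tax on sellers shifts supply to S = -254.5 + 5(P − 9) = -299.5 + 5P.
928.5 - 8P = -299.5 + 5P gives buyer price Pb = 1228/13; sellers receive Ps = 1228/13 − 9 = 1111/13.
New quantity: Q = 928.5 − 8(1228/13) = 4493/26.
Revenue = 9 × 4493/26 = 40437/26.

Tax revenue = 40437/26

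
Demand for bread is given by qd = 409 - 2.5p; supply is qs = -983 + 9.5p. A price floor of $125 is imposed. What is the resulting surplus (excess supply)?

Surplus = 108

Equilibrium price would be p* = 116, so the floor at 125 binds.
At p = 125: qd = 96.5, qs = 204.5.
Surplus = 204.5 − 96.5 = 108.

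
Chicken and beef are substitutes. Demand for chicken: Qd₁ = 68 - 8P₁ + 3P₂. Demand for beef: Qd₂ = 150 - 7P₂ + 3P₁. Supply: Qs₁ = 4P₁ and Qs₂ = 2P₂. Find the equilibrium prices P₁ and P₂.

Market 1: 68 - 8P₁ + 3P₂ = 4P₁ → 12P₁ - 3P₂ = 68.
Market 2: 9P₂ - 3P₁ = 150.
Eliminating P₂: 9×(1) + 3×(2) gives 99P₁ = 1062, so P₁ = 118/11.
Back-substitute into (2): P₂ = (150 + 3×118/11) / 9 = 668/33.

P₁ = 118/11, P₂ = 668/33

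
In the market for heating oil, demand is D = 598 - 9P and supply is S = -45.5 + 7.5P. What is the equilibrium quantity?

Set D = S: 598 - 9P = -45.5 + 7.5P.
643.5 = 16.5P, so P* = 39.
Q* = 598 − 9(39) = 247.

Q* = 247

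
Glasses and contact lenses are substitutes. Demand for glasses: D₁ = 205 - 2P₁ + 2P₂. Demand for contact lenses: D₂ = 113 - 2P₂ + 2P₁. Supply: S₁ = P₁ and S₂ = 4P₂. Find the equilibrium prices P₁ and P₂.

Market 1: 205 - 2P₁ + 2P₂ = P₁ → 3P₁ - 2P₂ = 205.
Market 2: 6P₂ - 2P₁ = 113.
Eliminating P₂: 6×(1) + 2×(2) gives 14P₁ = 1456, so P₁ = 104.
Back-substitute into (2): P₂ = (113 + 2×104) / 6 = 53.5.

P₁ = 104, P₂ = 53.5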